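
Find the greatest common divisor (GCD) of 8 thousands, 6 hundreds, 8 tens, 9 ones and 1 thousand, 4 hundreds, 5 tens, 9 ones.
Convert 8 thousands, 6 hundreds, 8 tens, 9 ones (place-value notation) → 8×1000 + 6×100 + 8×10 + 9 = 8689 (decimal)
Convert 1 thousand, 4 hundreds, 5 tens, 9 ones (place-value notation) → 1×1000 + 4×100 + 5×10 + 9 = 1459 (decimal)
Compute gcd(8689, 1459) = 1
1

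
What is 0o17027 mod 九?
Convert 0o17027 (octal) → 1×4096 + 7×512 + 2×8 + 7 = 7703 (decimal)
Convert 九 (Chinese numeral) → 9 (decimal)
Compute 7703 mod 9 = 8
8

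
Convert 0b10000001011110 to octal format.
Convert 0b10000001011110 (binary) → 8192 + 64 + 16 + 8 + 4 + 2 = 8286 (decimal)
Convert 8286 (decimal) → 8286 = 2×4096 + 1×64 + 3×8 + 6 → 0o20136 (octal)
0o20136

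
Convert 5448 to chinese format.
Convert 5448 (decimal) → 5448 = 5×1000 + 4×100 + 4×10 + 8 → 五千四百四十八 (Chinese numeral)
五千四百四十八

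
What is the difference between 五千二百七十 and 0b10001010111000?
Convert 五千二百七十 (Chinese numeral) → 5×1000 + 2×100 + 7×10 = 5270 (decimal)
Convert 0b10001010111000 (binary) → 8192 + 512 + 128 + 32 + 16 + 8 = 8888 (decimal)
Difference: |5270 - 8888| = 3618
3618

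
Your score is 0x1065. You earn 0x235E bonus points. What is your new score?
Convert 0x1065 (hexadecimal) → 1×4096 + 6×16 + 5 = 4197 (decimal)
Convert 0x235E (hexadecimal) → 2×4096 + 3×256 + 5×16 + 14 = 9054 (decimal)
Compute 4197 + 9054 = 13251
13251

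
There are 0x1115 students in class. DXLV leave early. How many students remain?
Convert 0x1115 (hexadecimal) → 1×4096 + 1×256 + 1×16 + 5 = 4373 (decimal)
Convert DXLV (Roman numeral) → 500 + 40 + 5 = 545 (decimal)
Compute 4373 - 545 = 3828
3828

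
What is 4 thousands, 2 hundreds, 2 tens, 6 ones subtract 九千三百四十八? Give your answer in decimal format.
Convert 4 thousands, 2 hundreds, 2 tens, 6 ones (place-value notation) → 4×1000 + 2×100 + 2×10 + 6 = 4226 (decimal)
Convert 九千三百四十八 (Chinese numeral) → 9×1000 + 3×100 + 4×10 + 8 = 9348 (decimal)
Compute 4226 - 9348 = -5122
-5122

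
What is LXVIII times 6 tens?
Convert LXVIII (Roman numeral) → 50 + 10 + 5 + 1 + 1 + 1 = 68 (decimal)
Convert 6 tens (place-value notation) → 6×10 = 60 (decimal)
Compute 68 × 60 = 4080
4080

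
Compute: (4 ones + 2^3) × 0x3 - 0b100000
Convert 4 ones (place-value notation) → 4 (decimal)
Convert 2^3 (power) → 8 (decimal)
Convert 0x3 (hexadecimal) → 3 (decimal)
Convert 0b100000 (binary) → 32 (decimal)
Expression in decimal: (4 + 8) × 3 - 32
Parentheses first: 4 + 8 = 12
Multiply: 12 × 3 = 36
Subtract: 36 - 32 = 4
4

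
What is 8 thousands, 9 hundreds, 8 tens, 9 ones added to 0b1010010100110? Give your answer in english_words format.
Convert 8 thousands, 9 hundreds, 8 tens, 9 ones (place-value notation) → 8×1000 + 9×100 + 8×10 + 9 = 8989 (decimal)
Convert 0b1010010100110 (binary) → 4096 + 1024 + 128 + 32 + 4 + 2 = 5286 (decimal)
Compute 8989 + 5286 = 14275
Convert 14275 (decimal) → 14275 = 14×1000 + 2×100 + 75 → fourteen thousand two hundred seventy-five (English words)
fourteen thousand two hundred seventy-five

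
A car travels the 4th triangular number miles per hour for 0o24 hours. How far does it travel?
Convert the 4th triangular number (triangular index) → 4×5/2 = 10 (decimal)
Convert 0o24 (octal) → 2×8 + 4 = 20 (decimal)
Compute 10 × 20 = 200
200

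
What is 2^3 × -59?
Convert 2^3 (power) → 8 (decimal)
Compute 8 × -59 = -472
-472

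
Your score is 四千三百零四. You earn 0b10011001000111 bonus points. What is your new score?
Convert 四千三百零四 (Chinese numeral) → 4×1000 + 3×100 + 4 = 4304 (decimal)
Convert 0b10011001000111 (binary) → 8192 + 1024 + 512 + 64 + 4 + 2 + 1 = 9799 (decimal)
Compute 4304 + 9799 = 14103
14103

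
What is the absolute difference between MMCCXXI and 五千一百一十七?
Convert MMCCXXI (Roman numeral) → 1000 + 1000 + 100 + 100 + 10 + 10 + 1 = 2221 (decimal)
Convert 五千一百一十七 (Chinese numeral) → 5×1000 + 1×100 + 1×10 + 7 = 5117 (decimal)
Compute |2221 - 5117| = 2896
2896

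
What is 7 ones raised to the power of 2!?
Convert 7 ones (place-value notation) → 7 (decimal)
Convert 2! (factorial) → 2 (decimal)
Compute 7 ^ 2 = 49
49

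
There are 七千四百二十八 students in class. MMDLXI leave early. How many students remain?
Convert 七千四百二十八 (Chinese numeral) → 7×1000 + 4×100 + 2×10 + 8 = 7428 (decimal)
Convert MMDLXI (Roman numeral) → 1000 + 1000 + 500 + 50 + 10 + 1 = 2561 (decimal)
Compute 7428 - 2561 = 4867
4867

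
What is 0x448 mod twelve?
Convert 0x448 (hexadecimal) → 4×256 + 4×16 + 8 = 1096 (decimal)
Convert twelve (English words) → 12 (decimal)
Compute 1096 mod 12 = 4
4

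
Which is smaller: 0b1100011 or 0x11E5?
Convert 0b1100011 (binary) → 64 + 32 + 2 + 1 = 99 (decimal)
Convert 0x11E5 (hexadecimal) → 1×4096 + 1×256 + 14×16 + 5 = 4581 (decimal)
Compare 99 vs 4581: smaller = 99
99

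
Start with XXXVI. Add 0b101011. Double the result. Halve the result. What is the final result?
Convert XXXVI (Roman numeral) → 10 + 10 + 10 + 5 + 1 = 36 (decimal)
Start: 36
Convert 0b101011 (binary) → 32 + 8 + 2 + 1 = 43 (decimal)
36 + 43 = 79
79 × 2 = 158
158 ÷ 2 = 79
79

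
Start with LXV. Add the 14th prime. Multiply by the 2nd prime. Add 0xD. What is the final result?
Convert LXV (Roman numeral) → 50 + 10 + 5 = 65 (decimal)
Start: 65
Convert the 14th prime (prime index) → 43 (decimal)
65 + 43 = 108
Convert the 2nd prime (prime index) → 3 (decimal)
108 × 3 = 324
Convert 0xD (hexadecimal) → 13 (decimal)
324 + 13 = 337
337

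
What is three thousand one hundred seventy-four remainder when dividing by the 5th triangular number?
Convert three thousand one hundred seventy-four (English words) → 3×1000 + 1×100 + 74 = 3174 (decimal)
Convert the 5th triangular number (triangular index) → 5×6/2 = 15 (decimal)
Compute 3174 mod 15 = 9
9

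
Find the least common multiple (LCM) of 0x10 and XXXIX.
Convert 0x10 (hexadecimal) → 1×16 = 16 (decimal)
Convert XXXIX (Roman numeral) → 10 + 10 + 10 + 9 = 39 (decimal)
Compute lcm(16, 39) = 624
624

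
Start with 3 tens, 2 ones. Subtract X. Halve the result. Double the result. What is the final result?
Convert 3 tens, 2 ones (place-value notation) → 3×10 + 2 = 32 (decimal)
Start: 32
Convert X (Roman numeral) → 10 (decimal)
32 - 10 = 22
22 ÷ 2 = 11
11 × 2 = 22
22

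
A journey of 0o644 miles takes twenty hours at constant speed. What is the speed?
Convert 0o644 (octal) → 6×64 + 4×8 + 4 = 420 (decimal)
Convert twenty (English words) → 20 (decimal)
Compute 420 ÷ 20 = 21
21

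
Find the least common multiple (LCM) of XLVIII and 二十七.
Convert XLVIII (Roman numeral) → 40 + 5 + 1 + 1 + 1 = 48 (decimal)
Convert 二十七 (Chinese numeral) → 2×10 + 7 = 27 (decimal)
Compute lcm(48, 27) = 432
432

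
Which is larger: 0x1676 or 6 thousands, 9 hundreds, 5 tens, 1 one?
Convert 0x1676 (hexadecimal) → 1×4096 + 6×256 + 7×16 + 6 = 5750 (decimal)
Convert 6 thousands, 9 hundreds, 5 tens, 1 one (place-value notation) → 6×1000 + 9×100 + 5×10 + 1 = 6951 (decimal)
Compare 5750 vs 6951: larger = 6951
6951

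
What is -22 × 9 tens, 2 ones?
Convert 9 tens, 2 ones (place-value notation) → 9×10 + 2 = 92 (decimal)
Compute -22 × 92 = -2024
-2024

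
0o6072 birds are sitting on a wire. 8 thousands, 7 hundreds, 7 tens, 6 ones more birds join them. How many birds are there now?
Convert 0o6072 (octal) → 6×512 + 7×8 + 2 = 3130 (decimal)
Convert 8 thousands, 7 hundreds, 7 tens, 6 ones (place-value notation) → 8×1000 + 7×100 + 7×10 + 6 = 8776 (decimal)
Compute 3130 + 8776 = 11906
11906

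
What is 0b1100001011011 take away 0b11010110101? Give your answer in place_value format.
Convert 0b1100001011011 (binary) → 4096 + 2048 + 64 + 16 + 8 + 2 + 1 = 6235 (decimal)
Convert 0b11010110101 (binary) → 1024 + 512 + 128 + 32 + 16 + 4 + 1 = 1717 (decimal)
Compute 6235 - 1717 = 4518
Convert 4518 (decimal) → 4518 = 4×1000 + 5×100 + 1×10 + 8 → 4 thousands, 5 hundreds, 1 ten, 8 ones (place-value notation)
4 thousands, 5 hundreds, 1 ten, 8 ones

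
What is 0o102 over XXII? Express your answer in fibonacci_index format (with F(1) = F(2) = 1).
Convert 0o102 (octal) → 1×64 + 2 = 66 (decimal)
Convert XXII (Roman numeral) → 10 + 10 + 1 + 1 = 22 (decimal)
Compute 66 ÷ 22 = 3
Convert 3 (decimal) → 1, 1, 2, 3 → the 4th Fibonacci number (Fibonacci index)
the 4th Fibonacci number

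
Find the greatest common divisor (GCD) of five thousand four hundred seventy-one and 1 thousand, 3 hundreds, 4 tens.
Convert five thousand four hundred seventy-one (English words) → 5×1000 + 4×100 + 71 = 5471 (decimal)
Convert 1 thousand, 3 hundreds, 4 tens (place-value notation) → 1×1000 + 3×100 + 4×10 = 1340 (decimal)
Compute gcd(5471, 1340) = 1
1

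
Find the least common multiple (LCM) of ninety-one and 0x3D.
Convert ninety-one (English words) → 91 (decimal)
Convert 0x3D (hexadecimal) → 3×16 + 13 = 61 (decimal)
Compute lcm(91, 61) = 5551
5551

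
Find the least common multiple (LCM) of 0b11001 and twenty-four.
Convert 0b11001 (binary) → 16 + 8 + 1 = 25 (decimal)
Convert twenty-four (English words) → 24 (decimal)
Compute lcm(25, 24) = 600
600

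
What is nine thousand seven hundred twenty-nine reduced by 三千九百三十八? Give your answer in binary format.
Convert nine thousand seven hundred twenty-nine (English words) → 9×1000 + 7×100 + 29 = 9729 (decimal)
Convert 三千九百三十八 (Chinese numeral) → 3×1000 + 9×100 + 3×10 + 8 = 3938 (decimal)
Compute 9729 - 3938 = 5791
Convert 5791 (decimal) → 5791 = 4096 + 1024 + 512 + 128 + 16 + 8 + 4 + 2 + 1 → 0b1011010011111 (binary)
0b1011010011111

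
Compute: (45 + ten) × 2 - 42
Convert ten (English words) → 10 (decimal)
Expression in decimal: (45 + 10) × 2 - 42
Parentheses first: 45 + 10 = 55
Multiply: 55 × 2 = 110
Subtract: 110 - 42 = 68
68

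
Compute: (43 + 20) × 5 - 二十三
Convert 二十三 (Chinese numeral) → 2×10 + 3 = 23 (decimal)
Expression in decimal: (43 + 20) × 5 - 23
Parentheses first: 43 + 20 = 63
Multiply: 63 × 5 = 315
Subtract: 315 - 23 = 292
292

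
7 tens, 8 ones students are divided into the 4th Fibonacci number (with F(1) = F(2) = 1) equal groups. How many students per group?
Convert 7 tens, 8 ones (place-value notation) → 7×10 + 8 = 78 (decimal)
Convert the 4th Fibonacci number (with F(1) = F(2) = 1) (Fibonacci index) → 1, 1, 2, 3 → 3 (decimal)
Compute 78 ÷ 3 = 26
26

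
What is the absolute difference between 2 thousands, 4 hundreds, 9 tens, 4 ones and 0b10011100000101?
Convert 2 thousands, 4 hundreds, 9 tens, 4 ones (place-value notation) → 2×1000 + 4×100 + 9×10 + 4 = 2494 (decimal)
Convert 0b10011100000101 (binary) → 8192 + 1024 + 512 + 256 + 4 + 1 = 9989 (decimal)
Compute |2494 - 9989| = 7495
7495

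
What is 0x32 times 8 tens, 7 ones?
Convert 0x32 (hexadecimal) → 3×16 + 2 = 50 (decimal)
Convert 8 tens, 7 ones (place-value notation) → 8×10 + 7 = 87 (decimal)
Compute 50 × 87 = 4350
4350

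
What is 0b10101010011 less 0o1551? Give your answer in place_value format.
Convert 0b10101010011 (binary) → 1024 + 256 + 64 + 16 + 2 + 1 = 1363 (decimal)
Convert 0o1551 (octal) → 1×512 + 5×64 + 5×8 + 1 = 873 (decimal)
Compute 1363 - 873 = 490
Convert 490 (decimal) → 490 = 4×100 + 9×10 → 4 hundreds, 9 tens (place-value notation)
4 hundreds, 9 tens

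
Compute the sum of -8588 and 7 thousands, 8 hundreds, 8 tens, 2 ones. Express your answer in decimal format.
Convert 7 thousands, 8 hundreds, 8 tens, 2 ones (place-value notation) → 7×1000 + 8×100 + 8×10 + 2 = 7882 (decimal)
Compute -8588 + 7882 = -706
-706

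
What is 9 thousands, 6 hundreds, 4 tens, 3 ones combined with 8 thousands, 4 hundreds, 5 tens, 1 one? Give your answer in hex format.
Convert 9 thousands, 6 hundreds, 4 tens, 3 ones (place-value notation) → 9×1000 + 6×100 + 4×10 + 3 = 9643 (decimal)
Convert 8 thousands, 4 hundreds, 5 tens, 1 one (place-value notation) → 8×1000 + 4×100 + 5×10 + 1 = 8451 (decimal)
Compute 9643 + 8451 = 18094
Convert 18094 (decimal) → 18094 = 4×4096 + 6×256 + 10×16 + 14 → 0x46AE (hexadecimal)
0x46AE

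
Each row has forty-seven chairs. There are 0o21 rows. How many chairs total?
Convert forty-seven (English words) → 47 (decimal)
Convert 0o21 (octal) → 2×8 + 1 = 17 (decimal)
Compute 47 × 17 = 799
799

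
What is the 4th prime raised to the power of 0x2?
Convert the 4th prime (prime index) → 7 (decimal)
Convert 0x2 (hexadecimal) → 2 (decimal)
Compute 7 ^ 2 = 49
49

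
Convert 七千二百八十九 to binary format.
Convert 七千二百八十九 (Chinese numeral) → 7×1000 + 2×100 + 8×10 + 9 = 7289 (decimal)
Convert 7289 (decimal) → 7289 = 4096 + 2048 + 1024 + 64 + 32 + 16 + 8 + 1 → 0b1110001111001 (binary)
0b1110001111001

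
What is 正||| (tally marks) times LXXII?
Convert 正||| (tally marks) → 5 + 3 = 8 (decimal)
Convert LXXII (Roman numeral) → 50 + 10 + 10 + 1 + 1 = 72 (decimal)
Compute 8 × 72 = 576
576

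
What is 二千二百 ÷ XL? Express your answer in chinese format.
Convert 二千二百 (Chinese numeral) → 2×1000 + 2×100 = 2200 (decimal)
Convert XL (Roman numeral) → 40 (decimal)
Compute 2200 ÷ 40 = 55
Convert 55 (decimal) → 55 = 5×10 + 5 → 五十五 (Chinese numeral)
五十五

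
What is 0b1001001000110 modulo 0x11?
Convert 0b1001001000110 (binary) → 4096 + 512 + 64 + 4 + 2 = 4678 (decimal)
Convert 0x11 (hexadecimal) → 1×16 + 1 = 17 (decimal)
Compute 4678 mod 17 = 3
3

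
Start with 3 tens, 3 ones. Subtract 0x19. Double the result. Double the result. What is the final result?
Convert 3 tens, 3 ones (place-value notation) → 3×10 + 3 = 33 (decimal)
Start: 33
Convert 0x19 (hexadecimal) → 1×16 + 9 = 25 (decimal)
33 - 25 = 8
8 × 2 = 16
16 × 2 = 32
32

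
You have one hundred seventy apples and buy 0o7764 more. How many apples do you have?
Convert one hundred seventy (English words) → 1×100 + 70 = 170 (decimal)
Convert 0o7764 (octal) → 7×512 + 7×64 + 6×8 + 4 = 4084 (decimal)
Compute 170 + 4084 = 4254
4254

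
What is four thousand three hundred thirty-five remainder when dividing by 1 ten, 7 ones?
Convert four thousand three hundred thirty-five (English words) → 4×1000 + 3×100 + 35 = 4335 (decimal)
Convert 1 ten, 7 ones (place-value notation) → 1×10 + 7 = 17 (decimal)
Compute 4335 mod 17 = 0
0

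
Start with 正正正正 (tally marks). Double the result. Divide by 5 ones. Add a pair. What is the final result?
Convert 正正正正 (tally marks) → 5 + 5 + 5 + 5 = 20 (decimal)
Start: 20
20 × 2 = 40
Convert 5 ones (place-value notation) → 5 (decimal)
40 ÷ 5 = 8
Convert a pair (colloquial) → 2 (decimal)
8 + 2 = 10
10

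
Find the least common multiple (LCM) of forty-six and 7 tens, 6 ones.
Convert forty-six (English words) → 46 (decimal)
Convert 7 tens, 6 ones (place-value notation) → 7×10 + 6 = 76 (decimal)
Compute lcm(46, 76) = 1748
1748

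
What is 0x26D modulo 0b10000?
Convert 0x26D (hexadecimal) → 2×256 + 6×16 + 13 = 621 (decimal)
Convert 0b10000 (binary) → 16 (decimal)
Compute 621 mod 16 = 13
13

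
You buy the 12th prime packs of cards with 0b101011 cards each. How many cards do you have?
Convert 0b101011 (binary) → 32 + 8 + 2 + 1 = 43 (decimal)
Convert the 12th prime (prime index) → 37 (decimal)
Compute 43 × 37 = 1591
1591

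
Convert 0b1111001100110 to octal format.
Convert 0b1111001100110 (binary) → 4096 + 2048 + 1024 + 512 + 64 + 32 + 4 + 2 = 7782 (decimal)
Convert 7782 (decimal) → 7782 = 1×4096 + 7×512 + 1×64 + 4×8 + 6 → 0o17146 (octal)
0o17146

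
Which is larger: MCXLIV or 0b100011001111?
Convert MCXLIV (Roman numeral) → 1000 + 100 + 40 + 4 = 1144 (decimal)
Convert 0b100011001111 (binary) → 2048 + 128 + 64 + 8 + 4 + 2 + 1 = 2255 (decimal)
Compare 1144 vs 2255: larger = 2255
2255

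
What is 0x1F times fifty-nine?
Convert 0x1F (hexadecimal) → 1×16 + 15 = 31 (decimal)
Convert fifty-nine (English words) → 59 (decimal)
Compute 31 × 59 = 1829
1829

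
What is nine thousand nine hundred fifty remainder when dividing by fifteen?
Convert nine thousand nine hundred fifty (English words) → 9×1000 + 9×100 + 50 = 9950 (decimal)
Convert fifteen (English words) → 15 (decimal)
Compute 9950 mod 15 = 5
5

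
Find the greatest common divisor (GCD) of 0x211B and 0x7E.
Convert 0x211B (hexadecimal) → 2×4096 + 1×256 + 1×16 + 11 = 8475 (decimal)
Convert 0x7E (hexadecimal) → 7×16 + 14 = 126 (decimal)
Compute gcd(8475, 126) = 3
3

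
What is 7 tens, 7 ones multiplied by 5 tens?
Convert 7 tens, 7 ones (place-value notation) → 7×10 + 7 = 77 (decimal)
Convert 5 tens (place-value notation) → 5×10 = 50 (decimal)
Compute 77 × 50 = 3850
3850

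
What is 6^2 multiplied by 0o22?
Convert 6^2 (power) → 36 (decimal)
Convert 0o22 (octal) → 2×8 + 2 = 18 (decimal)
Compute 36 × 18 = 648
648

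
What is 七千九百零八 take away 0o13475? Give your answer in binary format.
Convert 七千九百零八 (Chinese numeral) → 7×1000 + 9×100 + 8 = 7908 (decimal)
Convert 0o13475 (octal) → 1×4096 + 3×512 + 4×64 + 7×8 + 5 = 5949 (decimal)
Compute 7908 - 5949 = 1959
Convert 1959 (decimal) → 1959 = 1024 + 512 + 256 + 128 + 32 + 4 + 2 + 1 → 0b11110100111 (binary)
0b11110100111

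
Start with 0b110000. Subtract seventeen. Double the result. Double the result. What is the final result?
Convert 0b110000 (binary) → 32 + 16 = 48 (decimal)
Start: 48
Convert seventeen (English words) → 17 (decimal)
48 - 17 = 31
31 × 2 = 62
62 × 2 = 124
124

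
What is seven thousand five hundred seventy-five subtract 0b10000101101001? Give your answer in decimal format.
Convert seven thousand five hundred seventy-five (English words) → 7×1000 + 5×100 + 75 = 7575 (decimal)
Convert 0b10000101101001 (binary) → 8192 + 256 + 64 + 32 + 8 + 1 = 8553 (decimal)
Compute 7575 - 8553 = -978
-978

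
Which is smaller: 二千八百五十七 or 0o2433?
Convert 二千八百五十七 (Chinese numeral) → 2×1000 + 8×100 + 5×10 + 7 = 2857 (decimal)
Convert 0o2433 (octal) → 2×512 + 4×64 + 3×8 + 3 = 1307 (decimal)
Compare 2857 vs 1307: smaller = 1307
1307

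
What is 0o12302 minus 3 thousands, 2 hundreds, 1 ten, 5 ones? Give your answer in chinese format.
Convert 0o12302 (octal) → 1×4096 + 2×512 + 3×64 + 2 = 5314 (decimal)
Convert 3 thousands, 2 hundreds, 1 ten, 5 ones (place-value notation) → 3×1000 + 2×100 + 1×10 + 5 = 3215 (decimal)
Compute 5314 - 3215 = 2099
Convert 2099 (decimal) → 2099 = 2×1000 + 9×10 + 9 → 二千零九十九 (Chinese numeral)
二千零九十九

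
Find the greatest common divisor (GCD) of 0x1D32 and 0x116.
Convert 0x1D32 (hexadecimal) → 1×4096 + 13×256 + 3×16 + 2 = 7474 (decimal)
Convert 0x116 (hexadecimal) → 1×256 + 1×16 + 6 = 278 (decimal)
Compute gcd(7474, 278) = 2
2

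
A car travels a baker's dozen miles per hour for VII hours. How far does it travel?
Convert a baker's dozen (colloquial) → 13 (decimal)
Convert VII (Roman numeral) → 5 + 1 + 1 = 7 (decimal)
Compute 13 × 7 = 91
91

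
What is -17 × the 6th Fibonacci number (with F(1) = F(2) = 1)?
Convert the 6th Fibonacci number (with F(1) = F(2) = 1) (Fibonacci index) → 1, 1, 2, 3, 5, 8 → 8 (decimal)
Compute -17 × 8 = -136
-136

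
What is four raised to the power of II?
Convert four (English words) → 4 (decimal)
Convert II (Roman numeral) → 1 + 1 = 2 (decimal)
Compute 4 ^ 2 = 16
16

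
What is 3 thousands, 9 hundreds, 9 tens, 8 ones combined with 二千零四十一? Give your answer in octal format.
Convert 3 thousands, 9 hundreds, 9 tens, 8 ones (place-value notation) → 3×1000 + 9×100 + 9×10 + 8 = 3998 (decimal)
Convert 二千零四十一 (Chinese numeral) → 2×1000 + 4×10 + 1 = 2041 (decimal)
Compute 3998 + 2041 = 6039
Convert 6039 (decimal) → 6039 = 1×4096 + 3×512 + 6×64 + 2×8 + 7 → 0o13627 (octal)
0o13627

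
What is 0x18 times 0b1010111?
Convert 0x18 (hexadecimal) → 1×16 + 8 = 24 (decimal)
Convert 0b1010111 (binary) → 64 + 16 + 4 + 2 + 1 = 87 (decimal)
Compute 24 × 87 = 2088
2088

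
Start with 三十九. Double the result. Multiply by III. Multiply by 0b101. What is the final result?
Convert 三十九 (Chinese numeral) → 3×10 + 9 = 39 (decimal)
Start: 39
39 × 2 = 78
Convert III (Roman numeral) → 1 + 1 + 1 = 3 (decimal)
78 × 3 = 234
Convert 0b101 (binary) → 4 + 1 = 5 (decimal)
234 × 5 = 1170
1170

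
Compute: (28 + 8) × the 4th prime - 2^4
Convert the 4th prime (prime index) → 7 (decimal)
Convert 2^4 (power) → 16 (decimal)
Expression in decimal: (28 + 8) × 7 - 16
Parentheses first: 28 + 8 = 36
Multiply: 36 × 7 = 252
Subtract: 252 - 16 = 236
236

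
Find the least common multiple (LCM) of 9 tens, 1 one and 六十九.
Convert 9 tens, 1 one (place-value notation) → 9×10 + 1 = 91 (decimal)
Convert 六十九 (Chinese numeral) → 6×10 + 9 = 69 (decimal)
Compute lcm(91, 69) = 6279
6279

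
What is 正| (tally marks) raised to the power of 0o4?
Convert 正| (tally marks) → 5 + 1 = 6 (decimal)
Convert 0o4 (octal) → 4 (decimal)
Compute 6 ^ 4 = 1296
1296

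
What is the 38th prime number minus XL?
The 38th prime number = 163
Convert XL (Roman numeral) → 40 (decimal)
Compute 163 - 40 = 123
123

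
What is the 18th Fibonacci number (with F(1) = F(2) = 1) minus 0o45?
The 18th Fibonacci number (with F(1) = F(2) = 1) = 2584
Convert 0o45 (octal) → 4×8 + 5 = 37 (decimal)
Compute 2584 - 37 = 2547
2547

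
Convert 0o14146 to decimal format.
Convert 0o14146 (octal) → 1×4096 + 4×512 + 1×64 + 4×8 + 6 = 6246 (decimal)
6246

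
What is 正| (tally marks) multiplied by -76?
Convert 正| (tally marks) → 5 + 1 = 6 (decimal)
Compute 6 × -76 = -456
-456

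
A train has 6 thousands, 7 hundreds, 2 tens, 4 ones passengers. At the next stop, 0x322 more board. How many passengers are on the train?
Convert 6 thousands, 7 hundreds, 2 tens, 4 ones (place-value notation) → 6×1000 + 7×100 + 2×10 + 4 = 6724 (decimal)
Convert 0x322 (hexadecimal) → 3×256 + 2×16 + 2 = 802 (decimal)
Compute 6724 + 802 = 7526
7526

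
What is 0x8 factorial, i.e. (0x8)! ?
Convert 0x8 (hexadecimal) → 8 (decimal)
Compute 8! = 40320
40320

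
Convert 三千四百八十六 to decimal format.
Convert 三千四百八十六 (Chinese numeral) → 3×1000 + 4×100 + 8×10 + 6 = 3486 (decimal)
3486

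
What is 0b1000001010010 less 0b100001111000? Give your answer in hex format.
Convert 0b1000001010010 (binary) → 4096 + 64 + 16 + 2 = 4178 (decimal)
Convert 0b100001111000 (binary) → 2048 + 64 + 32 + 16 + 8 = 2168 (decimal)
Compute 4178 - 2168 = 2010
Convert 2010 (decimal) → 2010 = 7×256 + 13×16 + 10 → 0x7DA (hexadecimal)
0x7DA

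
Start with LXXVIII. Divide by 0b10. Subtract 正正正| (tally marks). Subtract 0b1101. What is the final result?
Convert LXXVIII (Roman numeral) → 50 + 10 + 10 + 5 + 1 + 1 + 1 = 78 (decimal)
Start: 78
Convert 0b10 (binary) → 2 (decimal)
78 ÷ 2 = 39
Convert 正正正| (tally marks) → 5 + 5 + 5 + 1 = 16 (decimal)
39 - 16 = 23
Convert 0b1101 (binary) → 8 + 4 + 1 = 13 (decimal)
23 - 13 = 10
10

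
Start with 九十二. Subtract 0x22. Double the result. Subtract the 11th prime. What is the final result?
Convert 九十二 (Chinese numeral) → 9×10 + 2 = 92 (decimal)
Start: 92
Convert 0x22 (hexadecimal) → 2×16 + 2 = 34 (decimal)
92 - 34 = 58
58 × 2 = 116
Convert the 11th prime (prime index) → 31 (decimal)
116 - 31 = 85
85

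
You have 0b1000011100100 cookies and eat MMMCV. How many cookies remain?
Convert 0b1000011100100 (binary) → 4096 + 128 + 64 + 32 + 4 = 4324 (decimal)
Convert MMMCV (Roman numeral) → 1000 + 1000 + 1000 + 100 + 5 = 3105 (decimal)
Compute 4324 - 3105 = 1219
1219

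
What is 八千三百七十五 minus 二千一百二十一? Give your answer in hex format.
Convert 八千三百七十五 (Chinese numeral) → 8×1000 + 3×100 + 7×10 + 5 = 8375 (decimal)
Convert 二千一百二十一 (Chinese numeral) → 2×1000 + 1×100 + 2×10 + 1 = 2121 (decimal)
Compute 8375 - 2121 = 6254
Convert 6254 (decimal) → 6254 = 1×4096 + 8×256 + 6×16 + 14 → 0x186E (hexadecimal)
0x186E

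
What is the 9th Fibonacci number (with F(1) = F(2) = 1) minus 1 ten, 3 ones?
The 9th Fibonacci number (with F(1) = F(2) = 1): 1, 1, 2, 3, 5, 8, 13, 21, 34 → 34
Convert 1 ten, 3 ones (place-value notation) → 1×10 + 3 = 13 (decimal)
Compute 34 - 13 = 21
21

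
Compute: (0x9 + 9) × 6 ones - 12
Convert 0x9 (hexadecimal) → 9 (decimal)
Convert 6 ones (place-value notation) → 6 (decimal)
Expression in decimal: (9 + 9) × 6 - 12
Parentheses first: 9 + 9 = 18
Multiply: 18 × 6 = 108
Subtract: 108 - 12 = 96
96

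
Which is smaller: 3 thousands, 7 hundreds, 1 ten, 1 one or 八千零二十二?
Convert 3 thousands, 7 hundreds, 1 ten, 1 one (place-value notation) → 3×1000 + 7×100 + 1×10 + 1 = 3711 (decimal)
Convert 八千零二十二 (Chinese numeral) → 8×1000 + 2×10 + 2 = 8022 (decimal)
Compare 3711 vs 8022: smaller = 3711
3711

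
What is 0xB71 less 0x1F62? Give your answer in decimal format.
Convert 0xB71 (hexadecimal) → 11×256 + 7×16 + 1 = 2929 (decimal)
Convert 0x1F62 (hexadecimal) → 1×4096 + 15×256 + 6×16 + 2 = 8034 (decimal)
Compute 2929 - 8034 = -5105
-5105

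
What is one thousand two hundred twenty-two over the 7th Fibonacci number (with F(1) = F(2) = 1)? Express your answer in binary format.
Convert one thousand two hundred twenty-two (English words) → 1×1000 + 2×100 + 22 = 1222 (decimal)
Convert the 7th Fibonacci number (with F(1) = F(2) = 1) (Fibonacci index) → 1, 1, 2, 3, 5, 8, 13 → 13 (decimal)
Compute 1222 ÷ 13 = 94
Convert 94 (decimal) → 94 = 64 + 16 + 8 + 4 + 2 → 0b1011110 (binary)
0b1011110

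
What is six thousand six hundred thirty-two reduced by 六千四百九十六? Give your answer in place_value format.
Convert six thousand six hundred thirty-two (English words) → 6×1000 + 6×100 + 32 = 6632 (decimal)
Convert 六千四百九十六 (Chinese numeral) → 6×1000 + 4×100 + 9×10 + 6 = 6496 (decimal)
Compute 6632 - 6496 = 136
Convert 136 (decimal) → 136 = 1×100 + 3×10 + 6 → 1 hundred, 3 tens, 6 ones (place-value notation)
1 hundred, 3 tens, 6 ones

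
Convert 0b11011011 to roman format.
Convert 0b11011011 (binary) → 128 + 64 + 16 + 8 + 2 + 1 = 219 (decimal)
Convert 219 (decimal) → 219 = 100 + 100 + 10 + 9 → CCXIX (Roman numeral)
CCXIX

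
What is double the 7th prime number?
The 7th prime number = 17
Compute 17 × 2 = 34
34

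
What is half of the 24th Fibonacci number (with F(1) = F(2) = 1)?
The 24th Fibonacci number (with F(1) = F(2) = 1) = 46368
Compute 46368 ÷ 2 = 23184
23184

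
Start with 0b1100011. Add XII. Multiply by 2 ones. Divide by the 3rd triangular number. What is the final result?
Convert 0b1100011 (binary) → 64 + 32 + 2 + 1 = 99 (decimal)
Start: 99
Convert XII (Roman numeral) → 10 + 1 + 1 = 12 (decimal)
99 + 12 = 111
Convert 2 ones (place-value notation) → 2 (decimal)
111 × 2 = 222
Convert the 3rd triangular number (triangular index) → 3×4/2 = 6 (decimal)
222 ÷ 6 = 37
37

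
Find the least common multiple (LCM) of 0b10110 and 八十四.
Convert 0b10110 (binary) → 16 + 4 + 2 = 22 (decimal)
Convert 八十四 (Chinese numeral) → 8×10 + 4 = 84 (decimal)
Compute lcm(22, 84) = 924
924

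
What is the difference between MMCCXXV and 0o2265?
Convert MMCCXXV (Roman numeral) → 1000 + 1000 + 100 + 100 + 10 + 10 + 5 = 2225 (decimal)
Convert 0o2265 (octal) → 2×512 + 2×64 + 6×8 + 5 = 1205 (decimal)
Difference: |2225 - 1205| = 1020
1020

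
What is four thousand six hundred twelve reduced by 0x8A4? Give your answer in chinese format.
Convert four thousand six hundred twelve (English words) → 4×1000 + 6×100 + 12 = 4612 (decimal)
Convert 0x8A4 (hexadecimal) → 8×256 + 10×16 + 4 = 2212 (decimal)
Compute 4612 - 2212 = 2400
Convert 2400 (decimal) → 2400 = 2×1000 + 4×100 → 二千四百 (Chinese numeral)
二千四百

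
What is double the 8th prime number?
The 8th prime number = 19
Compute 19 × 2 = 38
38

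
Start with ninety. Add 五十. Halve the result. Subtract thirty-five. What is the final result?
Convert ninety (English words) → 90 (decimal)
Start: 90
Convert 五十 (Chinese numeral) → 5×10 = 50 (decimal)
90 + 50 = 140
140 ÷ 2 = 70
Convert thirty-five (English words) → 35 (decimal)
70 - 35 = 35
35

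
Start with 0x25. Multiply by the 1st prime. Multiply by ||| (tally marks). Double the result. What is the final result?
Convert 0x25 (hexadecimal) → 2×16 + 5 = 37 (decimal)
Start: 37
Convert the 1st prime (prime index) → 2 (decimal)
37 × 2 = 74
Convert ||| (tally marks) → 3 (decimal)
74 × 3 = 222
222 × 2 = 444
444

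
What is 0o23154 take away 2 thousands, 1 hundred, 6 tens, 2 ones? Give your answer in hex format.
Convert 0o23154 (octal) → 2×4096 + 3×512 + 1×64 + 5×8 + 4 = 9836 (decimal)
Convert 2 thousands, 1 hundred, 6 tens, 2 ones (place-value notation) → 2×1000 + 1×100 + 6×10 + 2 = 2162 (decimal)
Compute 9836 - 2162 = 7674
Convert 7674 (decimal) → 7674 = 1×4096 + 13×256 + 15×16 + 10 → 0x1DFA (hexadecimal)
0x1DFA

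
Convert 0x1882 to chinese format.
Convert 0x1882 (hexadecimal) → 1×4096 + 8×256 + 8×16 + 2 = 6274 (decimal)
Convert 6274 (decimal) → 6274 = 6×1000 + 2×100 + 7×10 + 4 → 六千二百七十四 (Chinese numeral)
六千二百七十四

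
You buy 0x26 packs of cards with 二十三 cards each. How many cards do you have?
Convert 二十三 (Chinese numeral) → 2×10 + 3 = 23 (decimal)
Convert 0x26 (hexadecimal) → 2×16 + 6 = 38 (decimal)
Compute 23 × 38 = 874
874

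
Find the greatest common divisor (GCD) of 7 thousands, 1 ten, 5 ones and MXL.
Convert 7 thousands, 1 ten, 5 ones (place-value notation) → 7×1000 + 1×10 + 5 = 7015 (decimal)
Convert MXL (Roman numeral) → 1000 + 40 = 1040 (decimal)
Compute gcd(7015, 1040) = 5
5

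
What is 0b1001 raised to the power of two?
Convert 0b1001 (binary) → 8 + 1 = 9 (decimal)
Convert two (English words) → 2 (decimal)
Compute 9 ^ 2 = 81
81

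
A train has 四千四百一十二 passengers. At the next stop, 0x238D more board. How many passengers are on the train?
Convert 四千四百一十二 (Chinese numeral) → 4×1000 + 4×100 + 1×10 + 2 = 4412 (decimal)
Convert 0x238D (hexadecimal) → 2×4096 + 3×256 + 8×16 + 13 = 9101 (decimal)
Compute 4412 + 9101 = 13513
13513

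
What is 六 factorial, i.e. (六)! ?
Convert 六 (Chinese numeral) → 6 (decimal)
Compute 6! = 720
720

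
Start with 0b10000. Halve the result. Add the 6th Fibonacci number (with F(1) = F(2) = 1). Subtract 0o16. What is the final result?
Convert 0b10000 (binary) → 16 (decimal)
Start: 16
16 ÷ 2 = 8
Convert the 6th Fibonacci number (with F(1) = F(2) = 1) (Fibonacci index) → 1, 1, 2, 3, 5, 8 → 8 (decimal)
8 + 8 = 16
Convert 0o16 (octal) → 1×8 + 6 = 14 (decimal)
16 - 14 = 2
2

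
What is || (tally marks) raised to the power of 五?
Convert || (tally marks) → 2 (decimal)
Convert 五 (Chinese numeral) → 5 (decimal)
Compute 2 ^ 5 = 32
32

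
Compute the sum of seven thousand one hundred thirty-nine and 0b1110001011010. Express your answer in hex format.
Convert seven thousand one hundred thirty-nine (English words) → 7×1000 + 1×100 + 39 = 7139 (decimal)
Convert 0b1110001011010 (binary) → 4096 + 2048 + 1024 + 64 + 16 + 8 + 2 = 7258 (decimal)
Compute 7139 + 7258 = 14397
Convert 14397 (decimal) → 14397 = 3×4096 + 8×256 + 3×16 + 13 → 0x383D (hexadecimal)
0x383D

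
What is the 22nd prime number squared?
The 22nd prime number = 79
Compute 79² = 79 × 79 = 6241
6241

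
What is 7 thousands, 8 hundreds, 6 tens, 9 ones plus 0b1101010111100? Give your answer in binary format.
Convert 7 thousands, 8 hundreds, 6 tens, 9 ones (place-value notation) → 7×1000 + 8×100 + 6×10 + 9 = 7869 (decimal)
Convert 0b1101010111100 (binary) → 4096 + 2048 + 512 + 128 + 32 + 16 + 8 + 4 = 6844 (decimal)
Compute 7869 + 6844 = 14713
Convert 14713 (decimal) → 14713 = 8192 + 4096 + 2048 + 256 + 64 + 32 + 16 + 8 + 1 → 0b11100101111001 (binary)
0b11100101111001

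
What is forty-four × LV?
Convert forty-four (English words) → 44 (decimal)
Convert LV (Roman numeral) → 50 + 5 = 55 (decimal)
Compute 44 × 55 = 2420
2420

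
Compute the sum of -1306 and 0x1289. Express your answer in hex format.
Convert 0x1289 (hexadecimal) → 1×4096 + 2×256 + 8×16 + 9 = 4745 (decimal)
Compute -1306 + 4745 = 3439
Convert 3439 (decimal) → 3439 = 13×256 + 6×16 + 15 → 0xD6F (hexadecimal)
0xD6F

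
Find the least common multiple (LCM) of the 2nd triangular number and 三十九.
Convert the 2nd triangular number (triangular index) → 2×3/2 = 3 (decimal)
Convert 三十九 (Chinese numeral) → 3×10 + 9 = 39 (decimal)
Compute lcm(3, 39) = 39
39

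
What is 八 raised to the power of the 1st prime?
Convert 八 (Chinese numeral) → 8 (decimal)
Convert the 1st prime (prime index) → 2 (decimal)
Compute 8 ^ 2 = 64
64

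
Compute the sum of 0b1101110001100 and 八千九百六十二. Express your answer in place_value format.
Convert 0b1101110001100 (binary) → 4096 + 2048 + 512 + 256 + 128 + 8 + 4 = 7052 (decimal)
Convert 八千九百六十二 (Chinese numeral) → 8×1000 + 9×100 + 6×10 + 2 = 8962 (decimal)
Compute 7052 + 8962 = 16014
Convert 16014 (decimal) → 16014 = 16×1000 + 1×10 + 4 → 16 thousands, 1 ten, 4 ones (place-value notation)
16 thousands, 1 ten, 4 ones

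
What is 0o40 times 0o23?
Convert 0o40 (octal) → 4×8 = 32 (decimal)
Convert 0o23 (octal) → 2×8 + 3 = 19 (decimal)
Compute 32 × 19 = 608
608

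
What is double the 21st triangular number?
The 21st triangular number = 21×22/2 = 231
Compute 231 × 2 = 462
462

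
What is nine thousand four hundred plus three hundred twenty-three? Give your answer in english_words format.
Convert nine thousand four hundred (English words) → 9×1000 + 4×100 = 9400 (decimal)
Convert three hundred twenty-three (English words) → 3×100 + 23 = 323 (decimal)
Compute 9400 + 323 = 9723
Convert 9723 (decimal) → 9723 = 9×1000 + 7×100 + 23 → nine thousand seven hundred twenty-three (English words)
nine thousand seven hundred twenty-three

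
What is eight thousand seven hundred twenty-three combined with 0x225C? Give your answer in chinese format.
Convert eight thousand seven hundred twenty-three (English words) → 8×1000 + 7×100 + 23 = 8723 (decimal)
Convert 0x225C (hexadecimal) → 2×4096 + 2×256 + 5×16 + 12 = 8796 (decimal)
Compute 8723 + 8796 = 17519
Convert 17519 (decimal) → 17519 = 1×10000 + 7×1000 + 5×100 + 1×10 + 9 → 一万七千五百一十九 (Chinese numeral)
一万七千五百一十九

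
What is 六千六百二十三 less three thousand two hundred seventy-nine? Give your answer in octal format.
Convert 六千六百二十三 (Chinese numeral) → 6×1000 + 6×100 + 2×10 + 3 = 6623 (decimal)
Convert three thousand two hundred seventy-nine (English words) → 3×1000 + 2×100 + 79 = 3279 (decimal)
Compute 6623 - 3279 = 3344
Convert 3344 (decimal) → 3344 = 6×512 + 4×64 + 2×8 → 0o6420 (octal)
0o6420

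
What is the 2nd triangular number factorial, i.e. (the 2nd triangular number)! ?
Convert the 2nd triangular number (triangular index) → 2×3/2 = 3 (decimal)
Compute 3! = 6
6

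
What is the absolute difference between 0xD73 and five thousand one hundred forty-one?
Convert 0xD73 (hexadecimal) → 13×256 + 7×16 + 3 = 3443 (decimal)
Convert five thousand one hundred forty-one (English words) → 5×1000 + 1×100 + 41 = 5141 (decimal)
Compute |3443 - 5141| = 1698
1698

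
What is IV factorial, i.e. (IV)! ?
Convert IV (Roman numeral) → 4 (decimal)
Compute 4! = 24
24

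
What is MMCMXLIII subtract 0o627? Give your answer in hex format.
Convert MMCMXLIII (Roman numeral) → 1000 + 1000 + 900 + 40 + 1 + 1 + 1 = 2943 (decimal)
Convert 0o627 (octal) → 6×64 + 2×8 + 7 = 407 (decimal)
Compute 2943 - 407 = 2536
Convert 2536 (decimal) → 2536 = 9×256 + 14×16 + 8 → 0x9E8 (hexadecimal)
0x9E8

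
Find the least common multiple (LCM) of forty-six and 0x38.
Convert forty-six (English words) → 46 (decimal)
Convert 0x38 (hexadecimal) → 3×16 + 8 = 56 (decimal)
Compute lcm(46, 56) = 1288
1288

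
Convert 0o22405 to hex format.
Convert 0o22405 (octal) → 2×4096 + 2×512 + 4×64 + 5 = 9477 (decimal)
Convert 9477 (decimal) → 9477 = 2×4096 + 5×256 + 5 → 0x2505 (hexadecimal)
0x2505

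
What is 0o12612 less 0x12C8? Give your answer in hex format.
Convert 0o12612 (octal) → 1×4096 + 2×512 + 6×64 + 1×8 + 2 = 5514 (decimal)
Convert 0x12C8 (hexadecimal) → 1×4096 + 2×256 + 12×16 + 8 = 4808 (decimal)
Compute 5514 - 4808 = 706
Convert 706 (decimal) → 706 = 2×256 + 12×16 + 2 → 0x2C2 (hexadecimal)
0x2C2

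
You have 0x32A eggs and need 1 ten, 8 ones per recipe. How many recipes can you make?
Convert 0x32A (hexadecimal) → 3×256 + 2×16 + 10 = 810 (decimal)
Convert 1 ten, 8 ones (place-value notation) → 1×10 + 8 = 18 (decimal)
Compute 810 ÷ 18 = 45
45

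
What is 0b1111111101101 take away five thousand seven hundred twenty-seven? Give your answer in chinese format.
Convert 0b1111111101101 (binary) → 4096 + 2048 + 1024 + 512 + 256 + 128 + 64 + 32 + 8 + 4 + 1 = 8173 (decimal)
Convert five thousand seven hundred twenty-seven (English words) → 5×1000 + 7×100 + 27 = 5727 (decimal)
Compute 8173 - 5727 = 2446
Convert 2446 (decimal) → 2446 = 2×1000 + 4×100 + 4×10 + 6 → 二千四百四十六 (Chinese numeral)
二千四百四十六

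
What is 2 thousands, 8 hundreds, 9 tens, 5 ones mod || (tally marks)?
Convert 2 thousands, 8 hundreds, 9 tens, 5 ones (place-value notation) → 2×1000 + 8×100 + 9×10 + 5 = 2895 (decimal)
Convert || (tally marks) → 2 (decimal)
Compute 2895 mod 2 = 1
1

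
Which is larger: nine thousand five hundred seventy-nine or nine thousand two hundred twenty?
Convert nine thousand five hundred seventy-nine (English words) → 9×1000 + 5×100 + 79 = 9579 (decimal)
Convert nine thousand two hundred twenty (English words) → 9×1000 + 2×100 + 20 = 9220 (decimal)
Compare 9579 vs 9220: larger = 9579
9579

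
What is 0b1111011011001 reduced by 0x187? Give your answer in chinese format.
Convert 0b1111011011001 (binary) → 4096 + 2048 + 1024 + 512 + 128 + 64 + 16 + 8 + 1 = 7897 (decimal)
Convert 0x187 (hexadecimal) → 1×256 + 8×16 + 7 = 391 (decimal)
Compute 7897 - 391 = 7506
Convert 7506 (decimal) → 7506 = 7×1000 + 5×100 + 6 → 七千五百零六 (Chinese numeral)
七千五百零六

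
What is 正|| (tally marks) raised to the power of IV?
Convert 正|| (tally marks) → 5 + 2 = 7 (decimal)
Convert IV (Roman numeral) → 4 (decimal)
Compute 7 ^ 4 = 2401
2401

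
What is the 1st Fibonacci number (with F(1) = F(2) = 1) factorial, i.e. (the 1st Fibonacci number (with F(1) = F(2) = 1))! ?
Convert the 1st Fibonacci number (with F(1) = F(2) = 1) (Fibonacci index) → 1 (decimal)
Compute 1! = 1
1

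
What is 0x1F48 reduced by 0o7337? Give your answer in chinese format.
Convert 0x1F48 (hexadecimal) → 1×4096 + 15×256 + 4×16 + 8 = 8008 (decimal)
Convert 0o7337 (octal) → 7×512 + 3×64 + 3×8 + 7 = 3807 (decimal)
Compute 8008 - 3807 = 4201
Convert 4201 (decimal) → 4201 = 4×1000 + 2×100 + 1 → 四千二百零一 (Chinese numeral)
四千二百零一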